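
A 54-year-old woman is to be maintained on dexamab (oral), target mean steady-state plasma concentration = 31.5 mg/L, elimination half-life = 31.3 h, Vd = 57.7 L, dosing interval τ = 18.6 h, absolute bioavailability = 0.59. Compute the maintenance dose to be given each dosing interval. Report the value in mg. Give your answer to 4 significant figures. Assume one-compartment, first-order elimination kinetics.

k = ln2 / t½ = 0.693147 / 31.3 = 0.02215 h⁻¹
CL = k × Vd = 0.02215 × 57.7 = 1.278 L/h
At steady state, F × (Dose/τ) = Css × CL.
Dose = Css × CL × τ / F = 31.5 × 1.278 × 18.6 / 0.59 = 1269 mg

1269 mg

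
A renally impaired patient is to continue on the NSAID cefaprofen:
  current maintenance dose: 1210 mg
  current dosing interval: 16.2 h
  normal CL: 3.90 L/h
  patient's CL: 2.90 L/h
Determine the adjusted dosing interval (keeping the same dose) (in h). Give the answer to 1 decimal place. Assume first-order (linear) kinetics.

21.8 h

To keep the same average steady-state level, dosing rate must scale with clearance.
CL ratio = 2.90 / 3.90 = 0.7436
New interval (same dose) = 16.2 / 0.7436 = 21.79 h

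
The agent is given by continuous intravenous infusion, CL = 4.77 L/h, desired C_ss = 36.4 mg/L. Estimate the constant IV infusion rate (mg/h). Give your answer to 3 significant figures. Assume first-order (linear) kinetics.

174 mg/h

At steady state, infusion rate R₀ = Css × CL = 36.4 × 4.770 = 173.6 mg/h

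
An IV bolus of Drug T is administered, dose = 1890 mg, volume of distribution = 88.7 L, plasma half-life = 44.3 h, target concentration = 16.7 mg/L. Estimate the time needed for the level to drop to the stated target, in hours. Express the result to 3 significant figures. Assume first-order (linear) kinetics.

C₀ = Dose / Vd = 1890 / 88.7 = 21.31 mg/L
k = ln2 / t½ = 0.693147 / 44.3 = 0.01565 h⁻¹
t = ln(C₀ / C) / k = ln(21.31 / 16.7) / 0.01565
  = ln(1.276) / 0.01565 = 0.2437 / 0.01565 = 15.57 h

15.6 h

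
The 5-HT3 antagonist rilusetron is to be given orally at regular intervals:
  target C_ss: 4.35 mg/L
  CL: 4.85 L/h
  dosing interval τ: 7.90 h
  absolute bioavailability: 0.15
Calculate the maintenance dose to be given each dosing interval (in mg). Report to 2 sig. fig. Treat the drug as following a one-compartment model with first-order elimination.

At steady state, F × (Dose/τ) = Css × CL.
Dose = Css × CL × τ / F = 4.35 × 4.850 × 7.90 / 0.15 = 1111 mg

1100 mg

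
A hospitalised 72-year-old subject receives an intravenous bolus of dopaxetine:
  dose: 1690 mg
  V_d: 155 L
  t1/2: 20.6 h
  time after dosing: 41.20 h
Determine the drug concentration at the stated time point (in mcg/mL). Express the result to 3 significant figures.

C₀ = Dose / Vd = 1690 / 155 = 10.90 mg/L
k = ln2 / t½ = 0.693147 / 20.6 = 0.03365 h⁻¹
t / t½ = 41.20 / 20.6 = 2 half-lives
C = C₀ × (1/2)^2 = 10.90 × 0.2500 = 2.725 mg/L
(2.725 mg/L = 2.725 mcg/mL)

2.73 mcg/mL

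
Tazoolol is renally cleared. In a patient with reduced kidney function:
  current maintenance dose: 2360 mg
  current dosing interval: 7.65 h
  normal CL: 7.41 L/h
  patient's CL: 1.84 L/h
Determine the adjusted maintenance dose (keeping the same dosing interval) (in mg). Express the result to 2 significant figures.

590 mg

To keep the same average steady-state level, dosing rate must scale with clearance.
CL ratio = 1.84 / 7.41 = 0.2483
New dose (same interval) = 2360 × 0.2483 = 586.0 mg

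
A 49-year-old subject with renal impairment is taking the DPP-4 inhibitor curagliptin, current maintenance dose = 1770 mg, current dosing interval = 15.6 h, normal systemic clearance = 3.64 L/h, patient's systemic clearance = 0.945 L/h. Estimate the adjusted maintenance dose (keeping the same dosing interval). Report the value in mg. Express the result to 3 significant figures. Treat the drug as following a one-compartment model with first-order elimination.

To keep the same average steady-state level, dosing rate must scale with clearance.
CL ratio = 0.945 / 3.64 = 0.2596
New dose (same interval) = 1770 × 0.2596 = 459.5 mg

460 mg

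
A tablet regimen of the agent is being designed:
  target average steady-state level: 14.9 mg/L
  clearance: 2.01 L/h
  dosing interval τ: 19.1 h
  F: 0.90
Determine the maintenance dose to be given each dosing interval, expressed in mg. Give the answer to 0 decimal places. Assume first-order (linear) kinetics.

At steady state, F × (Dose/τ) = Css × CL.
Dose = Css × CL × τ / F = 14.9 × 2.010 × 19.1 / 0.90 = 635.6 mg

636 mg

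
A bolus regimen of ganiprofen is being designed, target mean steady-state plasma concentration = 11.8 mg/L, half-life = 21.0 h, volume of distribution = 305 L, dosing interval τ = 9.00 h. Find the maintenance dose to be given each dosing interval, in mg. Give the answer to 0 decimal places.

1069 mg

k = ln2 / t½ = 0.693147 / 21.0 = 0.03301 h⁻¹
CL = k × Vd = 0.03301 × 305 = 10.07 L/h
At steady state, Dose/τ = Css × CL.
Dose = Css × CL × τ = 11.8 × 10.07 × 9.00 = 1069 mg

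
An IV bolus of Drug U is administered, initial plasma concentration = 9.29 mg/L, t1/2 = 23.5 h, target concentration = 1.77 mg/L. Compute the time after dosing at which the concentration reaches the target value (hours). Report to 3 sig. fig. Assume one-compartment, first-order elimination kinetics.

56.2 h

k = ln2 / t½ = 0.693147 / 23.5 = 0.02950 h⁻¹
t = ln(C₀ / C) / k = ln(9.290 / 1.77) / 0.02950
  = ln(5.249) / 0.02950 = 1.658 / 0.02950 = 56.20 h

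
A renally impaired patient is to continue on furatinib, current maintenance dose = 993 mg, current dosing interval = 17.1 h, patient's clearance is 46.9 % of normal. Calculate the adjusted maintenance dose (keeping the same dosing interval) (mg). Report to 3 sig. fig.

To keep the same average steady-state level, dosing rate must scale with clearance.
CL ratio = 46.9 / 100 = 0.4690
New dose (same interval) = 993 × 0.4690 = 465.7 mg

466 mg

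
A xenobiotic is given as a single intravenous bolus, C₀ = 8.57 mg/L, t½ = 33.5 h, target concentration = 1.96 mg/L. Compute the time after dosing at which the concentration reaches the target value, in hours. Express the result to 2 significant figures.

71 h

k = ln2 / t½ = 0.693147 / 33.5 = 0.02069 h⁻¹
t = ln(C₀ / C) / k = ln(8.570 / 1.96) / 0.02069
  = ln(4.372) / 0.02069 = 1.475 / 0.02069 = 71.29 h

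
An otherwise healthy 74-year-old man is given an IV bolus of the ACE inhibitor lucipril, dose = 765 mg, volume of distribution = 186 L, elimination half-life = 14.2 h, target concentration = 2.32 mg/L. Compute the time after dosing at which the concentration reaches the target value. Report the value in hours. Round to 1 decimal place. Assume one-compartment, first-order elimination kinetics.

C₀ = Dose / Vd = 765.0 / 186 = 4.113 mg/L
k = ln2 / t½ = 0.693147 / 14.2 = 0.04881 h⁻¹
t = ln(C₀ / C) / k = ln(4.113 / 2.32) / 0.04881
  = ln(1.773) / 0.04881 = 0.5727 / 0.04881 = 11.73 h

11.7 h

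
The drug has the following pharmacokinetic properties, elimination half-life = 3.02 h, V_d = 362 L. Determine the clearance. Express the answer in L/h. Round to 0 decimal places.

k = ln2 / t½ = 0.693147 / 3.02 = 0.2295 h⁻¹
CL = k × Vd = 0.2295 × 362 = 83.08 L/h

83 L/h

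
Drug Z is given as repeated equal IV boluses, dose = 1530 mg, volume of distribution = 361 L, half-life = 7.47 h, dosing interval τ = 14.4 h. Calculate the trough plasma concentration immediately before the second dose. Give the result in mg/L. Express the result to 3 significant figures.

C₀ per dose = Dose / Vd = 1530 / 361 = 4.238 mg/L
k = ln2 / t½ = 0.693147 / 7.47 = 0.09279 h⁻¹
Fraction remaining after one interval: r = e^(−kτ) = e^(−0.09279 × 14.4) = 0.2628
Before dose 2, 1 dose has been given (aged 1τ).
C_trough = C₀ × r = 4.238 × 0.2628 = 1.114 mg/L

1.11 mg/L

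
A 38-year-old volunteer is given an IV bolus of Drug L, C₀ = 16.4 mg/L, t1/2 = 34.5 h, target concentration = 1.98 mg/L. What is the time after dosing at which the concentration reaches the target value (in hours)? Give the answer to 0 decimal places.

k = ln2 / t½ = 0.693147 / 34.5 = 0.02009 h⁻¹
t = ln(C₀ / C) / k = ln(16.40 / 1.98) / 0.02009
  = ln(8.283) / 0.02009 = 2.114 / 0.02009 = 105.2 h

105 h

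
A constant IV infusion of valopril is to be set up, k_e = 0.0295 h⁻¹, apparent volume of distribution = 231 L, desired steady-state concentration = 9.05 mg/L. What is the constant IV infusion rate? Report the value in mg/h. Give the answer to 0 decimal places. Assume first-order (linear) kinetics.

CL = k × Vd = 0.02950 × 231 = 6.815 L/h
At steady state, infusion rate R₀ = Css × CL = 9.05 × 6.815 = 61.68 mg/h

62 mg/h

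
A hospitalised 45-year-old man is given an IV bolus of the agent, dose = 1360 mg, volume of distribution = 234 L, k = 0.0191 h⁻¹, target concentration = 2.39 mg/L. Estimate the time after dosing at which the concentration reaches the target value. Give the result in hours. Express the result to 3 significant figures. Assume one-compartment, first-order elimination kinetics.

46.5 h

C₀ = Dose / Vd = 1360 / 234 = 5.812 mg/L
t = ln(C₀ / C) / k = ln(5.812 / 2.39) / 0.01910
  = ln(2.432) / 0.01910 = 0.8887 / 0.01910 = 46.53 h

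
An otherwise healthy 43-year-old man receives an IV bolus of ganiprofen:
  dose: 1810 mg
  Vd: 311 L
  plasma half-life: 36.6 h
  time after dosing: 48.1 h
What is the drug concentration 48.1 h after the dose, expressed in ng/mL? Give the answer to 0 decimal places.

2340 ng/mL

C₀ = Dose / Vd = 1810 / 311 = 5.820 mg/L
k = ln2 / t½ = 0.693147 / 36.6 = 0.01894 h⁻¹
C = C₀ · e^(−k·t) = 5.820 × e^(−0.01894 × 48.1)
  = 5.820 × 0.4021 = 2.340 mg/L
Convert: 2.340 mg/L × 1000 = 2340 ng/mL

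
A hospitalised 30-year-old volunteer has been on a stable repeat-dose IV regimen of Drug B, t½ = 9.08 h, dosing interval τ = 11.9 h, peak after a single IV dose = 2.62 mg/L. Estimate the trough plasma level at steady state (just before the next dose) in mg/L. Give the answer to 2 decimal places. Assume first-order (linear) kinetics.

k = ln2 / t½ = 0.693147 / 9.08 = 0.07634 h⁻¹
e^(−kτ) = e^(−0.07634 × 11.9) = 0.4032
Accumulation ratio R = 1 / (1 − e^(−kτ)) = 1 / (1 − 0.4032) = 1.676
Steady-state trough = C₀ × R × e^(−kτ) = 2.62 × 1.676 × 0.4032 = 1.770 mg/L

1.77 mg/L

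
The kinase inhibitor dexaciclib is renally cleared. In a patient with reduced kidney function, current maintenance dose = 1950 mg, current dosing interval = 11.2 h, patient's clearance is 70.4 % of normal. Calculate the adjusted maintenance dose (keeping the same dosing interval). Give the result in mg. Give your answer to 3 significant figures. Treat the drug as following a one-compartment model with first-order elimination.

1370 mg

To keep the same average steady-state level, dosing rate must scale with clearance.
CL ratio = 70.4 / 100 = 0.7040
New dose (same interval) = 1950 × 0.7040 = 1373 mg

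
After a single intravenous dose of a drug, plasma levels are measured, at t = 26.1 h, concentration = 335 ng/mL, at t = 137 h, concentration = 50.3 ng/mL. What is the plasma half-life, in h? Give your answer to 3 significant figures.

40.5 h

k = ln(C₁/C₂) / (t₂ − t₁) = ln(335/50.3) / (137 − 26.1)
  = 1.896 / 110.9 = 0.01710 h⁻¹
t½ = ln2 / k = 0.693147 / 0.01710 = 40.53 h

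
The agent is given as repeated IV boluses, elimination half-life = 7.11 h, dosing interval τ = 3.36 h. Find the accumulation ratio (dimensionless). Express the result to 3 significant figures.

3.58

k = ln2 / t½ = 0.693147 / 7.11 = 0.09749 h⁻¹
e^(−kτ) = e^(−0.09749 × 3.36) = 0.7207
Accumulation ratio R = 1 / (1 − e^(−kτ)) = 1 / (1 − 0.7207) = 3.580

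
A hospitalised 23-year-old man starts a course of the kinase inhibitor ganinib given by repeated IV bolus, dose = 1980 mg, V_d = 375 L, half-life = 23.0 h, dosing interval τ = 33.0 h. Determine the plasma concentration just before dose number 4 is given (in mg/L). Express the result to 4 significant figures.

C₀ per dose = Dose / Vd = 1980 / 375 = 5.280 mg/L
k = ln2 / t½ = 0.693147 / 23.0 = 0.03014 h⁻¹
Fraction remaining after one interval: r = e^(−kτ) = e^(−0.03014 × 33.0) = 0.3699
Before dose 4, 3 doses have been given (aged 1τ, 2τ, 3τ).
C_trough = C₀ × (r + r² + … + r^3) = C₀ × r(1−r^3)/(1−r)
        = 5.280 × 0.3699 × (1 − 0.05061) / (1 − 0.3699) = 2.943 mg/L

2.943 mg/L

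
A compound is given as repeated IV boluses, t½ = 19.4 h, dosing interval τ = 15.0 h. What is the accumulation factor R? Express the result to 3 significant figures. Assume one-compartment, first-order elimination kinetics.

2.41

k = ln2 / t½ = 0.693147 / 19.4 = 0.03573 h⁻¹
e^(−kτ) = e^(−0.03573 × 15.0) = 0.5851
Accumulation ratio R = 1 / (1 − e^(−kτ)) = 1 / (1 − 0.5851) = 2.410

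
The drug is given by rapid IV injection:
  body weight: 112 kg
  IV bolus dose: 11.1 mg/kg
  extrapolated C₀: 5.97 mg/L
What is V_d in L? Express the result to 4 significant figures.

208.2 L

Dose = 11.1 × 112 = 1243 mg
Vd = Dose / C₀ = 1243 / 5.97 = 208.2 L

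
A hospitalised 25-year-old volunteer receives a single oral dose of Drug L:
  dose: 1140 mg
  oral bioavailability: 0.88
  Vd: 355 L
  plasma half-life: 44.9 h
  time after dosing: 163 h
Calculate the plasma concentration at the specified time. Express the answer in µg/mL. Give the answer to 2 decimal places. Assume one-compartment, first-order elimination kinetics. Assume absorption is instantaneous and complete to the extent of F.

0.23 µg/mL

Amount reaching circulation = F × Dose = 0.88 × 1140 = 1003 mg
C₀ = F·Dose / Vd = 1003 / 355 = 2.825 mg/L
k = ln2 / t½ = 0.693147 / 44.9 = 0.01544 h⁻¹
C = C₀ · e^(−k·t) = 2.825 × e^(−0.01544 × 163)
  = 2.825 × 0.08072 = 0.2280 mg/L
(0.2280 mg/L = 0.2280 µg/mL)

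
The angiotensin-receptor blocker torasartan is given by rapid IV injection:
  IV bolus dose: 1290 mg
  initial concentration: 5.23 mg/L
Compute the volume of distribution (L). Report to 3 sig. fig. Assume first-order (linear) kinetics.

Vd = Dose / C₀ = 1290 / 5.23 = 246.7 L

247 L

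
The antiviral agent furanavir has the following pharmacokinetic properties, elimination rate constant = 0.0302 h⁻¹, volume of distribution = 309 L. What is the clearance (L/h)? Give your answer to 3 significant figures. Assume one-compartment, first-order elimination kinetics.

9.33 L/h

CL = k × Vd = 0.0302 × 309 = 9.332 L/h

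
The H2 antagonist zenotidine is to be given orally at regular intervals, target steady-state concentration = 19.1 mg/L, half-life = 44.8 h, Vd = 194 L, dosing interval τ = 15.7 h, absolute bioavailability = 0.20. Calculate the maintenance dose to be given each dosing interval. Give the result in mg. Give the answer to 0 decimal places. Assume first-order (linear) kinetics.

4500 mg

k = ln2 / t½ = 0.693147 / 44.8 = 0.01547 h⁻¹
CL = k × Vd = 0.01547 × 194 = 3.001 L/h
At steady state, F × (Dose/τ) = Css × CL.
Dose = Css × CL × τ / F = 19.1 × 3.001 × 15.7 / 0.20 = 4500 mg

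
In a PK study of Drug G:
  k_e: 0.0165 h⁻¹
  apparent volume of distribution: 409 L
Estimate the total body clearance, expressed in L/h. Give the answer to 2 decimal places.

6.75 L/h

CL = k × Vd = 0.0165 × 409 = 6.749 L/h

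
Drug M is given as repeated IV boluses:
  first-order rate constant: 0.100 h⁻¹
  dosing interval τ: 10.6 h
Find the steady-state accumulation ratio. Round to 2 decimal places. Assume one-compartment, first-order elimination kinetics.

e^(−kτ) = e^(−0.1000 × 10.6) = 0.3465
Accumulation ratio R = 1 / (1 − e^(−kτ)) = 1 / (1 − 0.3465) = 1.530

1.53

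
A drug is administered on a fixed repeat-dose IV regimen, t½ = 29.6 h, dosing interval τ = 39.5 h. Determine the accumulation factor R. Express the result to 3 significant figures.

1.66

k = ln2 / t½ = 0.693147 / 29.6 = 0.02342 h⁻¹
e^(−kτ) = e^(−0.02342 × 39.5) = 0.3965
Accumulation ratio R = 1 / (1 − e^(−kτ)) = 1 / (1 − 0.3965) = 1.657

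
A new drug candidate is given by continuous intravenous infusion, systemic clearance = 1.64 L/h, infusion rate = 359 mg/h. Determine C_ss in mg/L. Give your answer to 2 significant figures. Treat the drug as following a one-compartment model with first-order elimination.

At steady state Css = R₀ / CL = 359 / 1.640 = 218.9 mg/L

220 mg/L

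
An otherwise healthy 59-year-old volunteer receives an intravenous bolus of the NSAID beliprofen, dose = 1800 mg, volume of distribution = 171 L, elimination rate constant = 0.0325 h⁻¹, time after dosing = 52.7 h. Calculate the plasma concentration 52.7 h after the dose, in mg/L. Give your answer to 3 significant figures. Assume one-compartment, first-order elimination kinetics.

1.90 mg/L

C₀ = Dose / Vd = 1800 / 171 = 10.53 mg/L
C = C₀ · e^(−k·t) = 10.53 × e^(−0.03250 × 52.7)
  = 10.53 × 0.1804 = 1.900 mg/L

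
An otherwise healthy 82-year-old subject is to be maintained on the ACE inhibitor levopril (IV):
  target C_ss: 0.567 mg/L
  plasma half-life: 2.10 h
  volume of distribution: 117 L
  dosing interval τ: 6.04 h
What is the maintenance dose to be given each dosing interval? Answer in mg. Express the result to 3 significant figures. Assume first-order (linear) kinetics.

132 mg

k = ln2 / t½ = 0.693147 / 2.10 = 0.3301 h⁻¹
CL = k × Vd = 0.3301 × 117 = 38.62 L/h
At steady state, Dose/τ = Css × CL.
Dose = Css × CL × τ = 0.567 × 38.62 × 6.04 = 132.3 mg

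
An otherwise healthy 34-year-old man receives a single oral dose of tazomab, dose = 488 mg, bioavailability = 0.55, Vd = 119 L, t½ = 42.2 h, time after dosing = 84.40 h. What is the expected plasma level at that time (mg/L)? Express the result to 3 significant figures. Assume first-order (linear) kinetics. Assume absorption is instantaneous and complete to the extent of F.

0.564 mg/L

Amount reaching circulation = F × Dose = 0.55 × 488.0 = 268.4 mg
C₀ = F·Dose / Vd = 268.4 / 119 = 2.255 mg/L
k = ln2 / t½ = 0.693147 / 42.2 = 0.01643 h⁻¹
t / t½ = 84.40 / 42.2 = 2 half-lives
C = C₀ × (1/2)^2 = 2.255 × 0.2500 = 0.5638 mg/L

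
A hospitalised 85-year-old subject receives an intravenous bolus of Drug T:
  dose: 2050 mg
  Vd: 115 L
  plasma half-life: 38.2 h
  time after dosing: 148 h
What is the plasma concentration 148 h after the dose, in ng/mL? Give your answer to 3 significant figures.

C₀ = Dose / Vd = 2050 / 115 = 17.83 mg/L
k = ln2 / t½ = 0.693147 / 38.2 = 0.01815 h⁻¹
C = C₀ · e^(−k·t) = 17.83 × e^(−0.01815 × 148)
  = 17.83 × 0.06814 = 1.215 mg/L
Convert: 1.215 mg/L × 1000 = 1215 ng/mL

1220 ng/mL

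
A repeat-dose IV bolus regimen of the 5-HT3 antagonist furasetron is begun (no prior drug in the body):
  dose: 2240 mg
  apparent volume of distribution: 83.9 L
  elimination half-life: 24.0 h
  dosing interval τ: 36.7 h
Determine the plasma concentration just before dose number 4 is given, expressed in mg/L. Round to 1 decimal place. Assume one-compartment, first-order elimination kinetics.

13.6 mg/L

C₀ per dose = Dose / Vd = 2240 / 83.9 = 26.70 mg/L
k = ln2 / t½ = 0.693147 / 24.0 = 0.02888 h⁻¹
Fraction remaining after one interval: r = e^(−kτ) = e^(−0.02888 × 36.7) = 0.3465
Before dose 4, 3 doses have been given (aged 1τ, 2τ, 3τ).
C_trough = C₀ × (r + r² + … + r^3) = C₀ × r(1−r^3)/(1−r)
        = 26.70 × 0.3465 × (1 − 0.04160) / (1 − 0.3465) = 13.57 mg/L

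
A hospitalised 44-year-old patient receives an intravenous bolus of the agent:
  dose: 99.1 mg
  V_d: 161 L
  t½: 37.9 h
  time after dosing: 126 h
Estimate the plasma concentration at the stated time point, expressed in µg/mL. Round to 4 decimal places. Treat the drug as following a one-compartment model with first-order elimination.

C₀ = Dose / Vd = 99.10 / 161 = 0.6155 mg/L
k = ln2 / t½ = 0.693147 / 37.9 = 0.01829 h⁻¹
C = C₀ · e^(−k·t) = 0.6155 × e^(−0.01829 × 126)
  = 0.6155 × 0.09980 = 0.06143 mg/L
(0.06143 mg/L = 0.06143 µg/mL)

0.0614 µg/mL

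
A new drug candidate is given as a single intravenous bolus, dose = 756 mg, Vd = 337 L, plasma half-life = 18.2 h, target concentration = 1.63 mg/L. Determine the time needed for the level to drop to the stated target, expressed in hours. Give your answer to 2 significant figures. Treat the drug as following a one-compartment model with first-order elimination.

C₀ = Dose / Vd = 756.0 / 337 = 2.243 mg/L
k = ln2 / t½ = 0.693147 / 18.2 = 0.03809 h⁻¹
t = ln(C₀ / C) / k = ln(2.243 / 1.63) / 0.03809
  = ln(1.376) / 0.03809 = 0.3192 / 0.03809 = 8.380 h

8.4 h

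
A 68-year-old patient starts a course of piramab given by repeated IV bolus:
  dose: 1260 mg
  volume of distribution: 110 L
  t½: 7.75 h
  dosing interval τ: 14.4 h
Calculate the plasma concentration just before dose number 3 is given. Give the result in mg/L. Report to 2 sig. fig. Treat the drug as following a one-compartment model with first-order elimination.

4.0 mg/L

C₀ per dose = Dose / Vd = 1260 / 110 = 11.45 mg/L
k = ln2 / t½ = 0.693147 / 7.75 = 0.08944 h⁻¹
Fraction remaining after one interval: r = e^(−kτ) = e^(−0.08944 × 14.4) = 0.2758
Before dose 3, 2 doses have been given (aged 1τ, 2τ).
C_trough = C₀ × (r + r²) = 11.45 × (0.2758 + 0.07607) = 4.029 mg/L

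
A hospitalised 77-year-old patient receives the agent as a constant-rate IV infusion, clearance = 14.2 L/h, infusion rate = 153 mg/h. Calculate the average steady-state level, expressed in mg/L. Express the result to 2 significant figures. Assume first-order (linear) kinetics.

At steady state Css = R₀ / CL = 153 / 14.20 = 10.77 mg/L

11 mg/L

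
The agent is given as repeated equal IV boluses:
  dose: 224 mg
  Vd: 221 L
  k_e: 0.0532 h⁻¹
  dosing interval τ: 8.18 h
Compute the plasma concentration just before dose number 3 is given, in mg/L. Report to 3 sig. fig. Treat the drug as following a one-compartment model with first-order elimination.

1.08 mg/L

C₀ per dose = Dose / Vd = 224 / 221 = 1.014 mg/L
Fraction remaining after one interval: r = e^(−kτ) = e^(−0.05320 × 8.18) = 0.6472
Before dose 3, 2 doses have been given (aged 1τ, 2τ).
C_trough = C₀ × (r + r²) = 1.014 × (0.6472 + 0.4189) = 1.081 mg/L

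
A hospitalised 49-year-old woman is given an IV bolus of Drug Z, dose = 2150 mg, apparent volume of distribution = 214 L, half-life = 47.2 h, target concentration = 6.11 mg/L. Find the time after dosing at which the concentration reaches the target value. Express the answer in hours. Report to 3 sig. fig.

C₀ = Dose / Vd = 2150 / 214 = 10.05 mg/L
k = ln2 / t½ = 0.693147 / 47.2 = 0.01469 h⁻¹
t = ln(C₀ / C) / k = ln(10.05 / 6.11) / 0.01469
  = ln(1.645) / 0.01469 = 0.4977 / 0.01469 = 33.88 h

33.9 h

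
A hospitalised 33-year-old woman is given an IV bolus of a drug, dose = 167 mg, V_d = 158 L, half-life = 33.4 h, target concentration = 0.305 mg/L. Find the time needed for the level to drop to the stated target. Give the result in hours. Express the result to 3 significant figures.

59.9 h

C₀ = Dose / Vd = 167.0 / 158 = 1.057 mg/L
k = ln2 / t½ = 0.693147 / 33.4 = 0.02075 h⁻¹
t = ln(C₀ / C) / k = ln(1.057 / 0.305) / 0.02075
  = ln(3.466) / 0.02075 = 1.243 / 0.02075 = 59.90 h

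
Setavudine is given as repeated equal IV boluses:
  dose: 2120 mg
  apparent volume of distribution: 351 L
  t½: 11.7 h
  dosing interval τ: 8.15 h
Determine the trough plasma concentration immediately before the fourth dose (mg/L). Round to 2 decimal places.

7.45 mg/L

C₀ per dose = Dose / Vd = 2120 / 351 = 6.040 mg/L
k = ln2 / t½ = 0.693147 / 11.7 = 0.05924 h⁻¹
Fraction remaining after one interval: r = e^(−kτ) = e^(−0.05924 × 8.15) = 0.6170
Before dose 4, 3 doses have been given (aged 1τ, 2τ, 3τ).
C_trough = C₀ × (r + r² + … + r^3) = C₀ × r(1−r^3)/(1−r)
        = 6.040 × 0.6170 × (1 − 0.2349) / (1 − 0.6170) = 7.445 mg/L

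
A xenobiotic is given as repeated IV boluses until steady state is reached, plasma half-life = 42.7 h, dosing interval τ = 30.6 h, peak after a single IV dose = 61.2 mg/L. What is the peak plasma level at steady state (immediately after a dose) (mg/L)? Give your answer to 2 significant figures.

160 mg/L

k = ln2 / t½ = 0.693147 / 42.7 = 0.01623 h⁻¹
e^(−kτ) = e^(−0.01623 × 30.6) = 0.6086
Accumulation ratio R = 1 / (1 − e^(−kτ)) = 1 / (1 − 0.6086) = 2.555
Steady-state peak = C₀ × R = 61.2 × 2.555 = 156.4 mg/L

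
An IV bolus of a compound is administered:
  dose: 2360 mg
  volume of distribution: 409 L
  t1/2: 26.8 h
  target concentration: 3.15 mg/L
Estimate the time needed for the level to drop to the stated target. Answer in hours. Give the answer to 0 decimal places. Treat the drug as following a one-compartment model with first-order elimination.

C₀ = Dose / Vd = 2360 / 409 = 5.770 mg/L
k = ln2 / t½ = 0.693147 / 26.8 = 0.02586 h⁻¹
t = ln(C₀ / C) / k = ln(5.770 / 3.15) / 0.02586
  = ln(1.832) / 0.02586 = 0.6054 / 0.02586 = 23.41 h

23 h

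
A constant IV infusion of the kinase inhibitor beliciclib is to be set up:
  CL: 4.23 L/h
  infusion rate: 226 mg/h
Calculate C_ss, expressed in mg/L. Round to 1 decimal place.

53.4 mg/L

At steady state Css = R₀ / CL = 226 / 4.230 = 53.43 mg/L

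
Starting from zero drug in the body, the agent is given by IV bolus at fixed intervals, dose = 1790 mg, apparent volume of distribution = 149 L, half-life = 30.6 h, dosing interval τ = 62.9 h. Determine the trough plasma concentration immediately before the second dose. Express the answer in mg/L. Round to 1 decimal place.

2.9 mg/L

C₀ per dose = Dose / Vd = 1790 / 149 = 12.01 mg/L
k = ln2 / t½ = 0.693147 / 30.6 = 0.02265 h⁻¹
Fraction remaining after one interval: r = e^(−kτ) = e^(−0.02265 × 62.9) = 0.2406
Before dose 2, 1 dose has been given (aged 1τ).
C_trough = C₀ × r = 12.01 × 0.2406 = 2.890 mg/L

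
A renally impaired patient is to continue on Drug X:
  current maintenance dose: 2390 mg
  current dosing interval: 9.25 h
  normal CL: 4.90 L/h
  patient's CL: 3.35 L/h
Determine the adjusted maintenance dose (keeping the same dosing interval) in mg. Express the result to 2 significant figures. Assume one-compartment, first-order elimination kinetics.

To keep the same average steady-state level, dosing rate must scale with clearance.
CL ratio = 3.35 / 4.90 = 0.6837
New dose (same interval) = 2390 × 0.6837 = 1634 mg

1600 mg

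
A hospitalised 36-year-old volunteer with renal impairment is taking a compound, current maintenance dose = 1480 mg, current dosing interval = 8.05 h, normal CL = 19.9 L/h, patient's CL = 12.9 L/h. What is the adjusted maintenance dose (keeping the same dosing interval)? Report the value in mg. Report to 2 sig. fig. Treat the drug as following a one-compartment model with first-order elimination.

To keep the same average steady-state level, dosing rate must scale with clearance.
CL ratio = 12.9 / 19.9 = 0.6482
New dose (same interval) = 1480 × 0.6482 = 959.3 mg

960 mg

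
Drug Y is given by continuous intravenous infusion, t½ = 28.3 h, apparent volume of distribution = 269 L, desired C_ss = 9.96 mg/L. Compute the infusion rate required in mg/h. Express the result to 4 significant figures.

65.62 mg/h

k = ln2 / t½ = 0.693147 / 28.3 = 0.02449 h⁻¹
CL = k × Vd = 0.02449 × 269 = 6.588 L/h
At steady state, infusion rate R₀ = Css × CL = 9.96 × 6.588 = 65.62 mg/h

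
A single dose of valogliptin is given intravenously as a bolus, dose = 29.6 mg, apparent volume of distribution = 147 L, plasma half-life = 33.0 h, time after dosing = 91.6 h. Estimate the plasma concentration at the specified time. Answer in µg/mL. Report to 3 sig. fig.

C₀ = Dose / Vd = 29.60 / 147 = 0.2014 mg/L
k = ln2 / t½ = 0.693147 / 33.0 = 0.02100 h⁻¹
C = C₀ · e^(−k·t) = 0.2014 × e^(−0.02100 × 91.6)
  = 0.2014 × 0.1461 = 0.02942 mg/L
(0.02942 mg/L = 0.02942 µg/mL)

0.0294 µg/mL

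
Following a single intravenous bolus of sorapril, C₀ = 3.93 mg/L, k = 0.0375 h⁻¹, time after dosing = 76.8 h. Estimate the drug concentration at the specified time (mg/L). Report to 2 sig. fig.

0.22 mg/L

C = C₀ · e^(−k·t) = 3.930 × e^(−0.03750 × 76.8)
  = 3.930 × 0.05613 = 0.2206 mg/L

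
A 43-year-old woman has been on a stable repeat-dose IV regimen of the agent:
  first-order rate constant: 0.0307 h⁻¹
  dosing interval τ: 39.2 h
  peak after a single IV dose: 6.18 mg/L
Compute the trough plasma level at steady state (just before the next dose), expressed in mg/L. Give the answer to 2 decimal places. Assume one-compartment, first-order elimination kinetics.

2.65 mg/L

e^(−kτ) = e^(−0.03070 × 39.2) = 0.3002
Accumulation ratio R = 1 / (1 − e^(−kτ)) = 1 / (1 − 0.3002) = 1.429
Steady-state trough = C₀ × R × e^(−kτ) = 6.18 × 1.429 × 0.3002 = 2.651 mg/L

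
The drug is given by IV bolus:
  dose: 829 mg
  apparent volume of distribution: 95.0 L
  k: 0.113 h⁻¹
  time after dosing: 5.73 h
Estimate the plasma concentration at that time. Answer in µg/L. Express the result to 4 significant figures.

C₀ = Dose / Vd = 829.0 / 95.0 = 8.726 mg/L
C = C₀ · e^(−k·t) = 8.726 × e^(−0.1130 × 5.73)
  = 8.726 × 0.5234 = 4.567 mg/L
Convert: 4.567 mg/L × 1000 = 4567 µg/L

4567 µg/L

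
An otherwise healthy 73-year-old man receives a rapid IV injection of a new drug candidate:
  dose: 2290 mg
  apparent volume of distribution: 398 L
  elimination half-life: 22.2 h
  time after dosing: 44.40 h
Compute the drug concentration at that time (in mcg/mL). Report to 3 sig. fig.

1.44 mcg/mL

C₀ = Dose / Vd = 2290 / 398 = 5.754 mg/L
k = ln2 / t½ = 0.693147 / 22.2 = 0.03122 h⁻¹
t / t½ = 44.40 / 22.2 = 2 half-lives
C = C₀ × (1/2)^2 = 5.754 × 0.2500 = 1.439 mg/L
(1.439 mg/L = 1.439 mcg/mL)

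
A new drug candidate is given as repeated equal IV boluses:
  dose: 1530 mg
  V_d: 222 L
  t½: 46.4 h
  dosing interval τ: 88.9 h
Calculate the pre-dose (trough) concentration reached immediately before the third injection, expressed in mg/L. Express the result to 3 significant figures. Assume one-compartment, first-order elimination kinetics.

2.31 mg/L

C₀ per dose = Dose / Vd = 1530 / 222 = 6.892 mg/L
k = ln2 / t½ = 0.693147 / 46.4 = 0.01494 h⁻¹
Fraction remaining after one interval: r = e^(−kτ) = e^(−0.01494 × 88.9) = 0.2650
Before dose 3, 2 doses have been given (aged 1τ, 2τ).
C_trough = C₀ × (r + r²) = 6.892 × (0.2650 + 0.07023) = 2.310 mg/L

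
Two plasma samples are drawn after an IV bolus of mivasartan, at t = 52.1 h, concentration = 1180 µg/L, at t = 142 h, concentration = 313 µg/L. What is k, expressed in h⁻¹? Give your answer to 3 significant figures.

k = ln(C₁/C₂) / (t₂ − t₁) = ln(1180/313) / (142 − 52.1)
  = 1.327 / 89.90 = 0.01476 h⁻¹

0.0148 h⁻¹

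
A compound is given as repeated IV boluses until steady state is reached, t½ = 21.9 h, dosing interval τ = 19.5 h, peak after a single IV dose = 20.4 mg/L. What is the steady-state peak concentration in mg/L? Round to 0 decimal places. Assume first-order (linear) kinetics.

44 mg/L

k = ln2 / t½ = 0.693147 / 21.9 = 0.03165 h⁻¹
e^(−kτ) = e^(−0.03165 × 19.5) = 0.5395
Accumulation ratio R = 1 / (1 − e^(−kτ)) = 1 / (1 − 0.5395) = 2.172
Steady-state peak = C₀ × R = 20.4 × 2.172 = 44.31 mg/L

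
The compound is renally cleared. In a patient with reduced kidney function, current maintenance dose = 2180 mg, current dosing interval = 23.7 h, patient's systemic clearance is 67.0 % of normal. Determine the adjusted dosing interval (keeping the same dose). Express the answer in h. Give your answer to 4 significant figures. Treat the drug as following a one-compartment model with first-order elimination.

To keep the same average steady-state level, dosing rate must scale with clearance.
CL ratio = 67.0 / 100 = 0.6700
New interval (same dose) = 23.7 / 0.6700 = 35.37 h

35.37 h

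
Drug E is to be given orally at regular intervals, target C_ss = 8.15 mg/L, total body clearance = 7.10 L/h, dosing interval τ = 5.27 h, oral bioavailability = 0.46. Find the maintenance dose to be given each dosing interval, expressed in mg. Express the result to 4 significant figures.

At steady state, F × (Dose/τ) = Css × CL.
Dose = Css × CL × τ / F = 8.15 × 7.100 × 5.27 / 0.46 = 662.9 mg

662.9 mg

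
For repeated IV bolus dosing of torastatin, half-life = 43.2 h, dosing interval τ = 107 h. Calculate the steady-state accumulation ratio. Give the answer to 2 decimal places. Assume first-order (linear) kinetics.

1.22

k = ln2 / t½ = 0.693147 / 43.2 = 0.01605 h⁻¹
e^(−kτ) = e^(−0.01605 × 107) = 0.1795
Accumulation ratio R = 1 / (1 − e^(−kτ)) = 1 / (1 − 0.1795) = 1.219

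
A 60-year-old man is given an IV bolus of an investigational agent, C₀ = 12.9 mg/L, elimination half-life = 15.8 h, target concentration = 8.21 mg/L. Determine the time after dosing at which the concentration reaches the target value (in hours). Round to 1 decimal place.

10.3 h

k = ln2 / t½ = 0.693147 / 15.8 = 0.04387 h⁻¹
t = ln(C₀ / C) / k = ln(12.90 / 8.21) / 0.04387
  = ln(1.571) / 0.04387 = 0.4517 / 0.04387 = 10.30 h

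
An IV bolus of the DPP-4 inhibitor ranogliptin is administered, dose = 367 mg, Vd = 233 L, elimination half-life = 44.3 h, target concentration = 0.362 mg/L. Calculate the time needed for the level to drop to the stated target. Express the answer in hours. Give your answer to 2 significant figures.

C₀ = Dose / Vd = 367.0 / 233 = 1.575 mg/L
k = ln2 / t½ = 0.693147 / 44.3 = 0.01565 h⁻¹
t = ln(C₀ / C) / k = ln(1.575 / 0.362) / 0.01565
  = ln(4.351) / 0.01565 = 1.470 / 0.01565 = 93.93 h

94 h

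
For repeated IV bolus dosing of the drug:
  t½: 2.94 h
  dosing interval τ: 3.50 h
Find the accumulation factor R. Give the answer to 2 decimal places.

k = ln2 / t½ = 0.693147 / 2.94 = 0.2358 h⁻¹
e^(−kτ) = e^(−0.2358 × 3.50) = 0.4381
Accumulation ratio R = 1 / (1 − e^(−kτ)) = 1 / (1 − 0.4381) = 1.780

1.78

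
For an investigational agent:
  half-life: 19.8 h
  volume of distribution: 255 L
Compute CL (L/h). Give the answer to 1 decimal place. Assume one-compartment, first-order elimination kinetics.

8.9 L/h

k = ln2 / t½ = 0.693147 / 19.8 = 0.03501 h⁻¹
CL = k × Vd = 0.03501 × 255 = 8.928 L/h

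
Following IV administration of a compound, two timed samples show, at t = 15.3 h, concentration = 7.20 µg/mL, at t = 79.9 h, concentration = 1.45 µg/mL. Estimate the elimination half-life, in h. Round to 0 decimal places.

28 h

k = ln(C₁/C₂) / (t₂ − t₁) = ln(7.20/1.45) / (79.9 − 15.3)
  = 1.603 / 64.60 = 0.02481 h⁻¹
t½ = ln2 / k = 0.693147 / 0.02481 = 27.94 h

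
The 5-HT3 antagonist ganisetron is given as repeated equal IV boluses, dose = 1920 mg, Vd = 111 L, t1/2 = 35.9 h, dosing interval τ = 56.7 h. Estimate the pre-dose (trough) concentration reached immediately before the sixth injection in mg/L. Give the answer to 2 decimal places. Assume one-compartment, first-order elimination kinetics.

8.66 mg/L

C₀ per dose = Dose / Vd = 1920 / 111 = 17.30 mg/L
k = ln2 / t½ = 0.693147 / 35.9 = 0.01931 h⁻¹
Fraction remaining after one interval: r = e^(−kτ) = e^(−0.01931 × 56.7) = 0.3346
Before dose 6, 5 doses have been given (aged 1τ, 2τ, 3τ, 4τ, 5τ).
C_trough = C₀ × (r + r² + … + r^5) = C₀ × r(1−r^5)/(1−r)
        = 17.30 × 0.3346 × (1 − 0.004194) / (1 − 0.3346) = 8.663 mg/L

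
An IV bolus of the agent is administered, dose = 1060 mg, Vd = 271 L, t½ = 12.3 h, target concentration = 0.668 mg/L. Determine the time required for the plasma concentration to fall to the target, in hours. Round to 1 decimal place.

31.4 h

C₀ = Dose / Vd = 1060 / 271 = 3.911 mg/L
k = ln2 / t½ = 0.693147 / 12.3 = 0.05635 h⁻¹
t = ln(C₀ / C) / k = ln(3.911 / 0.668) / 0.05635
  = ln(5.855) / 0.05635 = 1.767 / 0.05635 = 31.36 h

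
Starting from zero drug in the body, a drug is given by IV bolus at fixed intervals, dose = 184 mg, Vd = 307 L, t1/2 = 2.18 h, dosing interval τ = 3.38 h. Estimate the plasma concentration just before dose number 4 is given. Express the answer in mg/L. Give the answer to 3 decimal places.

0.298 mg/L

C₀ per dose = Dose / Vd = 184 / 307 = 0.5993 mg/L
k = ln2 / t½ = 0.693147 / 2.18 = 0.3180 h⁻¹
Fraction remaining after one interval: r = e^(−kτ) = e^(−0.3180 × 3.38) = 0.3414
Before dose 4, 3 doses have been given (aged 1τ, 2τ, 3τ).
C_trough = C₀ × (r + r² + … + r^3) = C₀ × r(1−r^3)/(1−r)
        = 0.5993 × 0.3414 × (1 − 0.03979) / (1 − 0.3414) = 0.2983 mg/L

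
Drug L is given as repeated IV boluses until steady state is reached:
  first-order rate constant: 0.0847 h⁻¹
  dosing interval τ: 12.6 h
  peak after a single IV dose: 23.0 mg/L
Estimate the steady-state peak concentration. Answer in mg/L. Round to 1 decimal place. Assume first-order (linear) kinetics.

35.1 mg/L

e^(−kτ) = e^(−0.08470 × 12.6) = 0.3440
Accumulation ratio R = 1 / (1 − e^(−kτ)) = 1 / (1 − 0.3440) = 1.524
Steady-state peak = C₀ × R = 23.0 × 1.524 = 35.05 mg/L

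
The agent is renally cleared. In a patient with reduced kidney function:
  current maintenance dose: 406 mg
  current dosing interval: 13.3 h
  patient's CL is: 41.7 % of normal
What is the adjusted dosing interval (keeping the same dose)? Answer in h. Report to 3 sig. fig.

31.9 h

To keep the same average steady-state level, dosing rate must scale with clearance.
CL ratio = 41.7 / 100 = 0.4170
New interval (same dose) = 13.3 / 0.4170 = 31.89 h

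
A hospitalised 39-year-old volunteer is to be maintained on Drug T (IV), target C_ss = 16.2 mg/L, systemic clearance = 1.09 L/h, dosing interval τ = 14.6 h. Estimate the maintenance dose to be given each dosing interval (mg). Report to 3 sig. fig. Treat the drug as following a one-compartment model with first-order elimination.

At steady state, Dose/τ = Css × CL.
Dose = Css × CL × τ = 16.2 × 1.090 × 14.6 = 257.8 mg

258 mg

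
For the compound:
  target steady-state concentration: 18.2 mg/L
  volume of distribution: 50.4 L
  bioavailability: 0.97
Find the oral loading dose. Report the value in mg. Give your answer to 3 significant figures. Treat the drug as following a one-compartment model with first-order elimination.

LD = Css × Vd / F = 18.2 × 50.4 / 0.97 = 945.6 mg

946 mg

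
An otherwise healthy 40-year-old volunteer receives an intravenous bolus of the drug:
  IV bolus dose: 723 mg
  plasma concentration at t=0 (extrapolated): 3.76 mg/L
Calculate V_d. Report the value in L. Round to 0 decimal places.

Vd = Dose / C₀ = 723.0 / 3.76 = 192.3 L

192 L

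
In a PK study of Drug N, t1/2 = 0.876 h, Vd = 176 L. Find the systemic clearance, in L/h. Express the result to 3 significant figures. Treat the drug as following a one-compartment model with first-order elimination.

k = ln2 / t½ = 0.693147 / 0.876 = 0.7913 h⁻¹
CL = k × Vd = 0.7913 × 176 = 139.3 L/h

139 L/h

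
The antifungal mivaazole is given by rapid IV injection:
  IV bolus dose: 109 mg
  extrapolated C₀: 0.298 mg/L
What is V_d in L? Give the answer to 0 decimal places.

Vd = Dose / C₀ = 109.0 / 0.298 = 365.8 L

366 L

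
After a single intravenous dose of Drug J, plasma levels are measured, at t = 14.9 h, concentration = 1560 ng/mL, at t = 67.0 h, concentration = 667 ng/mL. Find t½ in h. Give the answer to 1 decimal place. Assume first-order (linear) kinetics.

k = ln(C₁/C₂) / (t₂ − t₁) = ln(1560/667) / (67.0 − 14.9)
  = 0.8497 / 52.10 = 0.01631 h⁻¹
t½ = ln2 / k = 0.693147 / 0.01631 = 42.50 h

42.5 h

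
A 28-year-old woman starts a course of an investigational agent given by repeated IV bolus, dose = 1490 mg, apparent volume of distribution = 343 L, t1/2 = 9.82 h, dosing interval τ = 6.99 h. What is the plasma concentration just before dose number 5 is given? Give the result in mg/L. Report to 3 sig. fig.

C₀ per dose = Dose / Vd = 1490 / 343 = 4.344 mg/L
k = ln2 / t½ = 0.693147 / 9.82 = 0.07059 h⁻¹
Fraction remaining after one interval: r = e^(−kτ) = e^(−0.07059 × 6.99) = 0.6105
Before dose 5, 4 doses have been given (aged 1τ, 2τ, 3τ, 4τ).
C_trough = C₀ × (r + r² + … + r^4) = C₀ × r(1−r^4)/(1−r)
        = 4.344 × 0.6105 × (1 − 0.1389) / (1 − 0.6105) = 5.863 mg/L

5.86 mg/L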